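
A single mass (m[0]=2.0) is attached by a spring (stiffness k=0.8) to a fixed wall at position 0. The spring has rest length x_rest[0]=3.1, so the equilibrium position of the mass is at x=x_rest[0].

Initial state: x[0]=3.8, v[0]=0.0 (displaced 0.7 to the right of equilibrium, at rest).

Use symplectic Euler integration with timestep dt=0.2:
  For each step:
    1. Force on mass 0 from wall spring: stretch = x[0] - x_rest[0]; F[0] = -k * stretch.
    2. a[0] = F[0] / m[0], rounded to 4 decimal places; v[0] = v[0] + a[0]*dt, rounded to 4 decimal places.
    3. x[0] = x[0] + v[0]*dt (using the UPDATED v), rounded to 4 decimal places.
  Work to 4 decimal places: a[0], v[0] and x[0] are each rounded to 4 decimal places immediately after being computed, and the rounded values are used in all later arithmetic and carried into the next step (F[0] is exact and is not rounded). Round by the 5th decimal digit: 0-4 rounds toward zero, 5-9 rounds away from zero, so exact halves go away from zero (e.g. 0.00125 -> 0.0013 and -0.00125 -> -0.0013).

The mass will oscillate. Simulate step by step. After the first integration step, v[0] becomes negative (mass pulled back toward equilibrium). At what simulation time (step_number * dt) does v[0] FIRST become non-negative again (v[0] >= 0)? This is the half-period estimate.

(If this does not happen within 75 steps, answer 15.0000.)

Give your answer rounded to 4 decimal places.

Answer: 5.0000

Derivation:
Step 0: x=[3.8000] v=[0.0000]
Step 1: x=[3.7888] v=[-0.0560]
Step 2: x=[3.7666] v=[-0.1111]
Step 3: x=[3.7337] v=[-0.1644]
Step 4: x=[3.6907] v=[-0.2151]
Step 5: x=[3.6382] v=[-0.2624]
Step 6: x=[3.5771] v=[-0.3055]
Step 7: x=[3.5084] v=[-0.3437]
Step 8: x=[3.4331] v=[-0.3764]
Step 9: x=[3.3525] v=[-0.4030]
Step 10: x=[3.2679] v=[-0.4232]
Step 11: x=[3.1806] v=[-0.4366]
Step 12: x=[3.0920] v=[-0.4430]
Step 13: x=[3.0035] v=[-0.4424]
Step 14: x=[2.9166] v=[-0.4347]
Step 15: x=[2.8326] v=[-0.4200]
Step 16: x=[2.7529] v=[-0.3986]
Step 17: x=[2.6787] v=[-0.3708]
Step 18: x=[2.6113] v=[-0.3371]
Step 19: x=[2.5517] v=[-0.2980]
Step 20: x=[2.5009] v=[-0.2541]
Step 21: x=[2.4597] v=[-0.2062]
Step 22: x=[2.4287] v=[-0.1550]
Step 23: x=[2.4084] v=[-0.1013]
Step 24: x=[2.3992] v=[-0.0460]
Step 25: x=[2.4012] v=[0.0101]
First v>=0 after going negative at step 25, time=5.0000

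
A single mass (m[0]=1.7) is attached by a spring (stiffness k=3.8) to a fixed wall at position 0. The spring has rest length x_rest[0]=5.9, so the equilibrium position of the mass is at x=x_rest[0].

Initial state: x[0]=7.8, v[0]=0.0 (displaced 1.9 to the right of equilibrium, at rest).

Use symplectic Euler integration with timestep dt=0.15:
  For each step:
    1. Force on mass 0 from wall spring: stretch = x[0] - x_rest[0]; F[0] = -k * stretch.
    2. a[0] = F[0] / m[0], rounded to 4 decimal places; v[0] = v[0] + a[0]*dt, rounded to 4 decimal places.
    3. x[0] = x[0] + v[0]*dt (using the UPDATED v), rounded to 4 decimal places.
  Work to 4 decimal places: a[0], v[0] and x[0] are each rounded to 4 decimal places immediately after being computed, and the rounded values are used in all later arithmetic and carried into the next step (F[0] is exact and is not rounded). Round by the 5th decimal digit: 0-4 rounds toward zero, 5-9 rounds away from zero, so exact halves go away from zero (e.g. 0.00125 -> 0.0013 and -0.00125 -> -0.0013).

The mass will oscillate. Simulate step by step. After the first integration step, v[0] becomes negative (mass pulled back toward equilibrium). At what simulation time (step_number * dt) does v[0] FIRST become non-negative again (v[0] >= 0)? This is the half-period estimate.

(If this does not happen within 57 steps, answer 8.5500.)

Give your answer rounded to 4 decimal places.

Answer: 2.1000

Derivation:
Step 0: x=[7.8000] v=[0.0000]
Step 1: x=[7.7044] v=[-0.6371]
Step 2: x=[7.5181] v=[-1.2421]
Step 3: x=[7.2504] v=[-1.7846]
Step 4: x=[6.9148] v=[-2.2374]
Step 5: x=[6.5281] v=[-2.5777]
Step 6: x=[6.1099] v=[-2.7883]
Step 7: x=[5.6811] v=[-2.8587]
Step 8: x=[5.2633] v=[-2.7853]
Step 9: x=[4.8775] v=[-2.5718]
Step 10: x=[4.5432] v=[-2.2290]
Step 11: x=[4.2771] v=[-1.7741]
Step 12: x=[4.0926] v=[-1.2299]
Step 13: x=[3.9990] v=[-0.6239]
Step 14: x=[4.0010] v=[0.0135]
First v>=0 after going negative at step 14, time=2.1000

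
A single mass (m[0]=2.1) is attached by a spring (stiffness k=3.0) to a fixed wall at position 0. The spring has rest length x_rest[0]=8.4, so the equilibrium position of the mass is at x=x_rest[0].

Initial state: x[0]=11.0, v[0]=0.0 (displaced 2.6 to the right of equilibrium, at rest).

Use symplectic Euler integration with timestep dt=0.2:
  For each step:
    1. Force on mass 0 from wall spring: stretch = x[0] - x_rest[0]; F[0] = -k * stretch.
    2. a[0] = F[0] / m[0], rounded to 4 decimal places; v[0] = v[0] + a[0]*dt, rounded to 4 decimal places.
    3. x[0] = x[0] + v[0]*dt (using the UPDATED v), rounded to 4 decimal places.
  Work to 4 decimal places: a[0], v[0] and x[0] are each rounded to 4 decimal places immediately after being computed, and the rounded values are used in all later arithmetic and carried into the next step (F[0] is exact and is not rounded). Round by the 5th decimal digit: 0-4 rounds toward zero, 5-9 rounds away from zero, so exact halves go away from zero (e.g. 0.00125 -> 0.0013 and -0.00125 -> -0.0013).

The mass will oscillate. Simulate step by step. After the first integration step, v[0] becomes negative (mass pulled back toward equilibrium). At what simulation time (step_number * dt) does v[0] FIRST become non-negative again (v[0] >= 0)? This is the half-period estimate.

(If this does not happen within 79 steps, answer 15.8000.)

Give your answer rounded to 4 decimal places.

Answer: 2.8000

Derivation:
Step 0: x=[11.0000] v=[0.0000]
Step 1: x=[10.8514] v=[-0.7429]
Step 2: x=[10.5627] v=[-1.4433]
Step 3: x=[10.1505] v=[-2.0612]
Step 4: x=[9.6382] v=[-2.5613]
Step 5: x=[9.0552] v=[-2.9151]
Step 6: x=[8.4347] v=[-3.1023]
Step 7: x=[7.8123] v=[-3.1122]
Step 8: x=[7.2234] v=[-2.9443]
Step 9: x=[6.7018] v=[-2.6081]
Step 10: x=[6.2772] v=[-2.1229]
Step 11: x=[5.9739] v=[-1.5164]
Step 12: x=[5.8093] v=[-0.8232]
Step 13: x=[5.7927] v=[-0.0830]
Step 14: x=[5.9251] v=[0.6619]
First v>=0 after going negative at step 14, time=2.8000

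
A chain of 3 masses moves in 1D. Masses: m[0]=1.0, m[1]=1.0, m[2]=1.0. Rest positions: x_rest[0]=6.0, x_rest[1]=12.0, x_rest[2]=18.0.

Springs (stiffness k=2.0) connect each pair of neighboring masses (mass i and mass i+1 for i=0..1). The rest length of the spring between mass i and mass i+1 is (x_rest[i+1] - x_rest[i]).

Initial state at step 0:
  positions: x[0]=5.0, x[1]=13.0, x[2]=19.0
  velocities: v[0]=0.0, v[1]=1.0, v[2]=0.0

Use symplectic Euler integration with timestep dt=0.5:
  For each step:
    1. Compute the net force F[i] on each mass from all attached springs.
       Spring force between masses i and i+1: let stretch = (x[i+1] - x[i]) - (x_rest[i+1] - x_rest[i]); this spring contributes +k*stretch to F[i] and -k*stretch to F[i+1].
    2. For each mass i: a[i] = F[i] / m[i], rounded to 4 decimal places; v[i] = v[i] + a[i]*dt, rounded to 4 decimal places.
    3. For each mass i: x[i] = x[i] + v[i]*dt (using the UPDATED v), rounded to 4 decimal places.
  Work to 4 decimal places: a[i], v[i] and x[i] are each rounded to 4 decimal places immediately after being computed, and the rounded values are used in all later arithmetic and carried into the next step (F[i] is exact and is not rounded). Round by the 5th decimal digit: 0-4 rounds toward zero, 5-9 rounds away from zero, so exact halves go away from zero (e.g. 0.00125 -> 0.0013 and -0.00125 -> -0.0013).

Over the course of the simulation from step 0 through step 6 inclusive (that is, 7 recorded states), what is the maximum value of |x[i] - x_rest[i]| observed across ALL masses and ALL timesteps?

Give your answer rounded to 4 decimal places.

Step 0: x=[5.0000 13.0000 19.0000] v=[0.0000 1.0000 0.0000]
Step 1: x=[6.0000 12.5000 19.0000] v=[2.0000 -1.0000 0.0000]
Step 2: x=[7.2500 12.0000 18.7500] v=[2.5000 -1.0000 -0.5000]
Step 3: x=[7.8750 12.5000 18.1250] v=[1.2500 1.0000 -1.2500]
Step 4: x=[7.8125 13.5000 17.6875] v=[-0.1250 2.0000 -0.8750]
Step 5: x=[7.5938 13.7500 18.1563] v=[-0.4375 0.5000 0.9375]
Step 6: x=[7.4532 13.1251 19.4219] v=[-0.2813 -1.2499 2.5312]
Max displacement = 1.8750

Answer: 1.8750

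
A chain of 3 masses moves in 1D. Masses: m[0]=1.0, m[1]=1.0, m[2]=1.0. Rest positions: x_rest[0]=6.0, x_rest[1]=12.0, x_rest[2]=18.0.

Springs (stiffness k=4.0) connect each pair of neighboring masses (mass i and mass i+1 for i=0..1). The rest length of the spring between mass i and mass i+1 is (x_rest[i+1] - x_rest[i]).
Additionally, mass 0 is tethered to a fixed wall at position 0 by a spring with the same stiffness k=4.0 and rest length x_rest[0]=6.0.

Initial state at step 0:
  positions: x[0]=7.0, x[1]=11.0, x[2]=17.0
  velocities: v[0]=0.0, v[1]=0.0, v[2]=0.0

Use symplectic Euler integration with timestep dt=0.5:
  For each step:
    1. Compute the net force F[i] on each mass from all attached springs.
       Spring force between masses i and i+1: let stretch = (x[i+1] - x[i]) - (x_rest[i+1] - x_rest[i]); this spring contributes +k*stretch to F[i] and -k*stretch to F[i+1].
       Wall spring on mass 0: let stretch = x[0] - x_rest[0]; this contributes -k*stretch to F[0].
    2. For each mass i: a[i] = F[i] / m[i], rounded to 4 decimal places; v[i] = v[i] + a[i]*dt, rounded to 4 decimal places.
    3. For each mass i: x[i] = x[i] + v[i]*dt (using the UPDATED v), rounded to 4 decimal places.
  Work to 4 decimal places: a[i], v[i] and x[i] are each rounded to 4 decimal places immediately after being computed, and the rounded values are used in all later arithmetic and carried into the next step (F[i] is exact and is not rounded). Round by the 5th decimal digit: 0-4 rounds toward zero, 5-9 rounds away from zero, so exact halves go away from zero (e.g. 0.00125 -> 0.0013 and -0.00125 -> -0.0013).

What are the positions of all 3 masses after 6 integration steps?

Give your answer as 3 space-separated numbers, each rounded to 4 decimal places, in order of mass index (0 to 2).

Answer: 5.0000 13.0000 19.0000

Derivation:
Step 0: x=[7.0000 11.0000 17.0000] v=[0.0000 0.0000 0.0000]
Step 1: x=[4.0000 13.0000 17.0000] v=[-6.0000 4.0000 0.0000]
Step 2: x=[6.0000 10.0000 19.0000] v=[4.0000 -6.0000 4.0000]
Step 3: x=[6.0000 12.0000 18.0000] v=[0.0000 4.0000 -2.0000]
Step 4: x=[6.0000 14.0000 17.0000] v=[0.0000 4.0000 -2.0000]
Step 5: x=[8.0000 11.0000 19.0000] v=[4.0000 -6.0000 4.0000]
Step 6: x=[5.0000 13.0000 19.0000] v=[-6.0000 4.0000 0.0000]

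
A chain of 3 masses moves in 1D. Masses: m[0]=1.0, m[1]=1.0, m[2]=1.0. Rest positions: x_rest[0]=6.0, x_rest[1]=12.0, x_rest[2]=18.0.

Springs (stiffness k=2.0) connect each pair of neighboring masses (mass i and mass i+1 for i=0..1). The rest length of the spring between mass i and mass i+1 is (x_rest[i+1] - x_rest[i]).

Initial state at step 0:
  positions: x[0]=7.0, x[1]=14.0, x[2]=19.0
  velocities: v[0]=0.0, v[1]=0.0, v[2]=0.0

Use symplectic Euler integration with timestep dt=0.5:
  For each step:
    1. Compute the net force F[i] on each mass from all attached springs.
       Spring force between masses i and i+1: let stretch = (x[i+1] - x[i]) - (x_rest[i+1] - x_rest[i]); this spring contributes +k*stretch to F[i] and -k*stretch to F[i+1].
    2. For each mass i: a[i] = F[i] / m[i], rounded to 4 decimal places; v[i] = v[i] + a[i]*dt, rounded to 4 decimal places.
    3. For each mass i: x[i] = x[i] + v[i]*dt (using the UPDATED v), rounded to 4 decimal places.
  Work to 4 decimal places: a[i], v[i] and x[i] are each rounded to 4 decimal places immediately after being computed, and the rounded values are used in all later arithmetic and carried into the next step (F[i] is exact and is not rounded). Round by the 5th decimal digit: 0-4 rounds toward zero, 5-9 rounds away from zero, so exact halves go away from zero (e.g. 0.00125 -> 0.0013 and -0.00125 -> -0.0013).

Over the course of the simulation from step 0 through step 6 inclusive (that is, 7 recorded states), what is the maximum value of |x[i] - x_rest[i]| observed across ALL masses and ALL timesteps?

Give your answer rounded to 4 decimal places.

Step 0: x=[7.0000 14.0000 19.0000] v=[0.0000 0.0000 0.0000]
Step 1: x=[7.5000 13.0000 19.5000] v=[1.0000 -2.0000 1.0000]
Step 2: x=[7.7500 12.5000 19.7500] v=[0.5000 -1.0000 0.5000]
Step 3: x=[7.3750 13.2500 19.3750] v=[-0.7500 1.5000 -0.7500]
Step 4: x=[6.9375 14.1250 18.9375] v=[-0.8750 1.7500 -0.8750]
Step 5: x=[7.0938 13.8125 19.0938] v=[0.3125 -0.6250 0.3125]
Step 6: x=[7.6094 12.7813 19.6094] v=[1.0312 -2.0624 1.0312]
Max displacement = 2.1250

Answer: 2.1250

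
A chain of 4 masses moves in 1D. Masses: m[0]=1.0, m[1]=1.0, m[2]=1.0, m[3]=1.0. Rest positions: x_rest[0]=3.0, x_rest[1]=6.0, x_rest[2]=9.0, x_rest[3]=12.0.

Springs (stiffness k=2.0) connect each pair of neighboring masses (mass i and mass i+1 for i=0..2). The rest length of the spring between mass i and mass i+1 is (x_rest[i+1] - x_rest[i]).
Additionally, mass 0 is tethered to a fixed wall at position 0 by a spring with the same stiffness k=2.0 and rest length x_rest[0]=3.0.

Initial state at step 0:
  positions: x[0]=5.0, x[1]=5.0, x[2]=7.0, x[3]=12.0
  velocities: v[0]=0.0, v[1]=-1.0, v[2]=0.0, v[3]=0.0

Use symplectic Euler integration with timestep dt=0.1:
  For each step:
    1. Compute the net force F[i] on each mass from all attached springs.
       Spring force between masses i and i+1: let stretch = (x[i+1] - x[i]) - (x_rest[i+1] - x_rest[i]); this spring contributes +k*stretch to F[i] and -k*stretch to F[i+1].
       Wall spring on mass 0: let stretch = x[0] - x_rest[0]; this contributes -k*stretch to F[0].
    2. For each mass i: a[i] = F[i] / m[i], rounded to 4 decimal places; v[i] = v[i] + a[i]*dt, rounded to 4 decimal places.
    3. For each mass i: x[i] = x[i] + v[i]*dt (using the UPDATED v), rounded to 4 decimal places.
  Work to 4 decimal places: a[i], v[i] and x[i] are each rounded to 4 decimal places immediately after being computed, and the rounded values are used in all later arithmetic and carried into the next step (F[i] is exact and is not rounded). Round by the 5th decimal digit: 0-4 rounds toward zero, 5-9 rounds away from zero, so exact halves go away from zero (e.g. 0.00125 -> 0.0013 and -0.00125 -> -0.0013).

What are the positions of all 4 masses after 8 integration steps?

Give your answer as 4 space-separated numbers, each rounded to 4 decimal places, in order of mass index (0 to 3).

Answer: 2.1719 5.4789 8.5640 10.9323

Derivation:
Step 0: x=[5.0000 5.0000 7.0000 12.0000] v=[0.0000 -1.0000 0.0000 0.0000]
Step 1: x=[4.9000 4.9400 7.0600 11.9600] v=[-1.0000 -0.6000 0.6000 -0.4000]
Step 2: x=[4.7028 4.9216 7.1756 11.8820] v=[-1.9720 -0.1840 1.1560 -0.7800]
Step 3: x=[4.4159 4.9439 7.3403 11.7699] v=[-2.8688 0.2230 1.6465 -1.1213]
Step 4: x=[4.0513 5.0036 7.5456 11.6292] v=[-3.6464 0.5967 2.0531 -1.4072]
Step 5: x=[3.6247 5.0951 7.7817 11.4668] v=[-4.2662 0.9146 2.3614 -1.6239]
Step 6: x=[3.1550 5.2109 8.0378 11.2907] v=[-4.6971 1.1578 2.5611 -1.7609]
Step 7: x=[2.6633 5.3421 8.3024 11.1096] v=[-4.9169 1.3120 2.6463 -1.8115]
Step 8: x=[2.1719 5.4789 8.5640 10.9323] v=[-4.9138 1.3683 2.6157 -1.7729]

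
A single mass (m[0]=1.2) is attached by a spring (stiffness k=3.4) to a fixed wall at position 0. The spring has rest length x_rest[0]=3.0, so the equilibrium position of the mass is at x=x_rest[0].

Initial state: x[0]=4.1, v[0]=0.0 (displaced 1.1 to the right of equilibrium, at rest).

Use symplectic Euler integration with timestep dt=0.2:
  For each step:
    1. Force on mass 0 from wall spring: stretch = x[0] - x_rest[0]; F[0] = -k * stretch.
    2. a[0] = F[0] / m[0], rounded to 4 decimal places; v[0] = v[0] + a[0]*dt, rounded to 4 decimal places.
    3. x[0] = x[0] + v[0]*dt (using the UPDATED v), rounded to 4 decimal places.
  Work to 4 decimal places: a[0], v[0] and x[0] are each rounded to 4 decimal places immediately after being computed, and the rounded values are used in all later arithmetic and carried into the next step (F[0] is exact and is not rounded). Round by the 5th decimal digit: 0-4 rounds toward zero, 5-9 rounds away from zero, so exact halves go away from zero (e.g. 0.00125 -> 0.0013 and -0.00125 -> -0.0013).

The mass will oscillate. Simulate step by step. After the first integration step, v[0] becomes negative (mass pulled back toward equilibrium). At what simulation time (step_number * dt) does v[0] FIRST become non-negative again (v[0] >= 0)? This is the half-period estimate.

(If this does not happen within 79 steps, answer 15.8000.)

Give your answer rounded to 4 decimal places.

Step 0: x=[4.1000] v=[0.0000]
Step 1: x=[3.9753] v=[-0.6233]
Step 2: x=[3.7401] v=[-1.1760]
Step 3: x=[3.4210] v=[-1.5954]
Step 4: x=[3.0542] v=[-1.8340]
Step 5: x=[2.6813] v=[-1.8647]
Step 6: x=[2.3445] v=[-1.6841]
Step 7: x=[2.0820] v=[-1.3126]
Step 8: x=[1.9235] v=[-0.7924]
Step 9: x=[1.8870] v=[-0.1824]
Step 10: x=[1.9767] v=[0.4483]
First v>=0 after going negative at step 10, time=2.0000

Answer: 2.0000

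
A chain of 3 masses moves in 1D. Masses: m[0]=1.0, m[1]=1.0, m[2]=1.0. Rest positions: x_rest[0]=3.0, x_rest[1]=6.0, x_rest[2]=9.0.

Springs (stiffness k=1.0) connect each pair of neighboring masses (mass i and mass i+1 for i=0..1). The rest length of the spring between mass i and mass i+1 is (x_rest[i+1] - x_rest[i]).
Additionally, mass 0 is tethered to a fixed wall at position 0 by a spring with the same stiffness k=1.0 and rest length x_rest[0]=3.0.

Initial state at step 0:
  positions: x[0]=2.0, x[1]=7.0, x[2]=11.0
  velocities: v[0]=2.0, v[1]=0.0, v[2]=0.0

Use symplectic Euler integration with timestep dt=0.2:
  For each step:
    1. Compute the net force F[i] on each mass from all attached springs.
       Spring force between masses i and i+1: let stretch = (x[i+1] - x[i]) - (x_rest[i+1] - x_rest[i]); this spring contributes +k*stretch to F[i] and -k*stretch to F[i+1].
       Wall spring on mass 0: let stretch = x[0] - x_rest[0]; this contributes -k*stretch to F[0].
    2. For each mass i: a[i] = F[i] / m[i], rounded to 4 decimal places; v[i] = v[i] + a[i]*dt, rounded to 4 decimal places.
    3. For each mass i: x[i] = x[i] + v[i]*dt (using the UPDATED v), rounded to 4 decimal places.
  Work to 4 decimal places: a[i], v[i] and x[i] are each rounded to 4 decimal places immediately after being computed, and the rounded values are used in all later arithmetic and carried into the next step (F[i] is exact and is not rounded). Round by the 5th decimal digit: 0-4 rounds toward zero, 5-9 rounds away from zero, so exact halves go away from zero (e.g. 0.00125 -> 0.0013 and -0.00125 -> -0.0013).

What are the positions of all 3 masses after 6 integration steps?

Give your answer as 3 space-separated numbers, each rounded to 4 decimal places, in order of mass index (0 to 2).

Answer: 5.2738 6.9623 10.2108

Derivation:
Step 0: x=[2.0000 7.0000 11.0000] v=[2.0000 0.0000 0.0000]
Step 1: x=[2.5200 6.9600 10.9600] v=[2.6000 -0.2000 -0.2000]
Step 2: x=[3.1168 6.9024 10.8800] v=[2.9840 -0.2880 -0.4000]
Step 3: x=[3.7404 6.8525 10.7609] v=[3.1178 -0.2496 -0.5955]
Step 4: x=[4.3388 6.8344 10.6055] v=[2.9921 -0.0903 -0.7772]
Step 5: x=[4.8635 6.8674 10.4192] v=[2.6235 0.1648 -0.9314]
Step 6: x=[5.2738 6.9623 10.2108] v=[2.0516 0.4744 -1.0418]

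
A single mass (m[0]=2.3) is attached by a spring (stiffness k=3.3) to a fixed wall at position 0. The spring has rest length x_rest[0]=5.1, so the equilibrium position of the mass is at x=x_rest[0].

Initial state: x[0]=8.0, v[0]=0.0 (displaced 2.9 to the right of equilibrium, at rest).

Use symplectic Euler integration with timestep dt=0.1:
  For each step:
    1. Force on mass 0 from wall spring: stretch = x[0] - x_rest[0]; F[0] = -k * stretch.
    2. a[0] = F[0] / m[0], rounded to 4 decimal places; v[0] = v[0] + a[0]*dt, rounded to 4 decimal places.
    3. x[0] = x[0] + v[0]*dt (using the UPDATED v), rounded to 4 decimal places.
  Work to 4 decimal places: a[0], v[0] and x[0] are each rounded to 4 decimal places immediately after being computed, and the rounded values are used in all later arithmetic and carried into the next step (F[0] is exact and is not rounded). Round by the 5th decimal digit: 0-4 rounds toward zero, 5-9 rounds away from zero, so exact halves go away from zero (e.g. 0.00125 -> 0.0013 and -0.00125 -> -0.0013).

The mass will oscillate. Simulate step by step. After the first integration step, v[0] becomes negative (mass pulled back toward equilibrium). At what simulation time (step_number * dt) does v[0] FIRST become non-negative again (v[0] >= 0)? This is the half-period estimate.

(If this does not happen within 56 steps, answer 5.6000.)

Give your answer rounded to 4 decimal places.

Step 0: x=[8.0000] v=[0.0000]
Step 1: x=[7.9584] v=[-0.4161]
Step 2: x=[7.8758] v=[-0.8262]
Step 3: x=[7.7534] v=[-1.2245]
Step 4: x=[7.5929] v=[-1.6052]
Step 5: x=[7.3966] v=[-1.9629]
Step 6: x=[7.1674] v=[-2.2924]
Step 7: x=[6.9085] v=[-2.5890]
Step 8: x=[6.6237] v=[-2.8485]
Step 9: x=[6.3170] v=[-3.0671]
Step 10: x=[5.9928] v=[-3.2417]
Step 11: x=[5.6558] v=[-3.3698]
Step 12: x=[5.3108] v=[-3.4496]
Step 13: x=[4.9628] v=[-3.4799]
Step 14: x=[4.6168] v=[-3.4602]
Step 15: x=[4.2777] v=[-3.3909]
Step 16: x=[3.9504] v=[-3.2729]
Step 17: x=[3.6396] v=[-3.1080]
Step 18: x=[3.3498] v=[-2.8985]
Step 19: x=[3.0851] v=[-2.6474]
Step 20: x=[2.8493] v=[-2.3583]
Step 21: x=[2.6458] v=[-2.0354]
Step 22: x=[2.4775] v=[-1.6833]
Step 23: x=[2.3468] v=[-1.3070]
Step 24: x=[2.2556] v=[-0.9120]
Step 25: x=[2.2052] v=[-0.5039]
Step 26: x=[2.1963] v=[-0.0886]
Step 27: x=[2.2291] v=[0.3280]
First v>=0 after going negative at step 27, time=2.7000

Answer: 2.7000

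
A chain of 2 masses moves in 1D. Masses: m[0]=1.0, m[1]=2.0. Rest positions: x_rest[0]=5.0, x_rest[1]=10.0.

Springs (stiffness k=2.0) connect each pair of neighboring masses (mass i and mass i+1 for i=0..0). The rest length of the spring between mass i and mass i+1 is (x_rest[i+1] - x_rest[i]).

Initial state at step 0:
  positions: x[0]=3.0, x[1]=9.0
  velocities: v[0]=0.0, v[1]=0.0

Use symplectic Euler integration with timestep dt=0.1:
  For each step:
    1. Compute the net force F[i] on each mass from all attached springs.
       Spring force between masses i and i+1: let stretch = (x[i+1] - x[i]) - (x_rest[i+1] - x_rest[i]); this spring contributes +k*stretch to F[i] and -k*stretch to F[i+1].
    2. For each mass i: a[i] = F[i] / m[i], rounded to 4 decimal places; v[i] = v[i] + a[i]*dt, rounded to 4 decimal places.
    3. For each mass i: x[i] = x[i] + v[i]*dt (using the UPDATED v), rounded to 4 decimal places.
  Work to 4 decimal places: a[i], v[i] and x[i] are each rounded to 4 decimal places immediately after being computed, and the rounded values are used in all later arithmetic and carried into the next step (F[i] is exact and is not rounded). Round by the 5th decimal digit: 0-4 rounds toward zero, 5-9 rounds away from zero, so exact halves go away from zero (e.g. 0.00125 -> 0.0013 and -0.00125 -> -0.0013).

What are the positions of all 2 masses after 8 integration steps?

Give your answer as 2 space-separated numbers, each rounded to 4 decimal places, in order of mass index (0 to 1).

Answer: 3.6021 8.6989

Derivation:
Step 0: x=[3.0000 9.0000] v=[0.0000 0.0000]
Step 1: x=[3.0200 8.9900] v=[0.2000 -0.1000]
Step 2: x=[3.0594 8.9703] v=[0.3940 -0.1970]
Step 3: x=[3.1170 8.9415] v=[0.5762 -0.2881]
Step 4: x=[3.1911 8.9044] v=[0.7411 -0.3706]
Step 5: x=[3.2795 8.8602] v=[0.8838 -0.4419]
Step 6: x=[3.3795 8.8102] v=[0.9999 -0.5000]
Step 7: x=[3.4881 8.7559] v=[1.0860 -0.5431]
Step 8: x=[3.6021 8.6989] v=[1.1396 -0.5699]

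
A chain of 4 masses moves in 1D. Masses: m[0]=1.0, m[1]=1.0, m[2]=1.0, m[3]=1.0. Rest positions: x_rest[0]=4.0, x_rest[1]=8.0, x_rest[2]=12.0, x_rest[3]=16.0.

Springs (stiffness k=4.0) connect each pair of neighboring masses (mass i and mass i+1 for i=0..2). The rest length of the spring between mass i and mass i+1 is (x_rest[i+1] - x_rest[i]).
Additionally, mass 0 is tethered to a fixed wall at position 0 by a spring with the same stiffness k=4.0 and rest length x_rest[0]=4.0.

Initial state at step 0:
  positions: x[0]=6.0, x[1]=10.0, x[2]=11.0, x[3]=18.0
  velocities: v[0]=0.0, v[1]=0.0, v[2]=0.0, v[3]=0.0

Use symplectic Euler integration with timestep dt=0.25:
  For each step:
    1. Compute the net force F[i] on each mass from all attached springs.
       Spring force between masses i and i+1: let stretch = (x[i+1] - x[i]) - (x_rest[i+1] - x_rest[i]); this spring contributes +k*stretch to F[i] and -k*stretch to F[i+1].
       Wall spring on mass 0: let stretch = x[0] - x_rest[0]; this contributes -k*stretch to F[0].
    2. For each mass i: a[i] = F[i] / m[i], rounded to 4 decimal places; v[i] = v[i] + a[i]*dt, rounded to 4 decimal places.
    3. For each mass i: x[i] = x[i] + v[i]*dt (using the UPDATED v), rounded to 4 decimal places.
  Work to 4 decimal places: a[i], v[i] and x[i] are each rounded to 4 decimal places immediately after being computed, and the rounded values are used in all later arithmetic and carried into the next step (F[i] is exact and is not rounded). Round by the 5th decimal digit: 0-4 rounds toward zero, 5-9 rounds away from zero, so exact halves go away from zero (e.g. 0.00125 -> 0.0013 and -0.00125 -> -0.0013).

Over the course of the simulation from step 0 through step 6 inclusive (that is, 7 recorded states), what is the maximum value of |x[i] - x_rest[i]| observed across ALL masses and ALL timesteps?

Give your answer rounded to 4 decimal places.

Answer: 3.2344

Derivation:
Step 0: x=[6.0000 10.0000 11.0000 18.0000] v=[0.0000 0.0000 0.0000 0.0000]
Step 1: x=[5.5000 9.2500 12.5000 17.2500] v=[-2.0000 -3.0000 6.0000 -3.0000]
Step 2: x=[4.5625 8.3750 14.3750 16.3125] v=[-3.7500 -3.5000 7.5000 -3.7500]
Step 3: x=[3.4375 8.0469 15.2344 15.8906] v=[-4.5000 -1.3125 3.4375 -1.6875]
Step 4: x=[2.6055 8.3633 14.4610 16.3047] v=[-3.3281 1.2656 -3.0938 1.6563]
Step 5: x=[2.5616 8.7647 12.6241 17.2579] v=[-0.1758 1.6055 -7.3478 3.8126]
Step 6: x=[3.4280 8.5802 10.9808 18.0526] v=[3.4657 -0.7382 -6.5734 3.1788]
Max displacement = 3.2344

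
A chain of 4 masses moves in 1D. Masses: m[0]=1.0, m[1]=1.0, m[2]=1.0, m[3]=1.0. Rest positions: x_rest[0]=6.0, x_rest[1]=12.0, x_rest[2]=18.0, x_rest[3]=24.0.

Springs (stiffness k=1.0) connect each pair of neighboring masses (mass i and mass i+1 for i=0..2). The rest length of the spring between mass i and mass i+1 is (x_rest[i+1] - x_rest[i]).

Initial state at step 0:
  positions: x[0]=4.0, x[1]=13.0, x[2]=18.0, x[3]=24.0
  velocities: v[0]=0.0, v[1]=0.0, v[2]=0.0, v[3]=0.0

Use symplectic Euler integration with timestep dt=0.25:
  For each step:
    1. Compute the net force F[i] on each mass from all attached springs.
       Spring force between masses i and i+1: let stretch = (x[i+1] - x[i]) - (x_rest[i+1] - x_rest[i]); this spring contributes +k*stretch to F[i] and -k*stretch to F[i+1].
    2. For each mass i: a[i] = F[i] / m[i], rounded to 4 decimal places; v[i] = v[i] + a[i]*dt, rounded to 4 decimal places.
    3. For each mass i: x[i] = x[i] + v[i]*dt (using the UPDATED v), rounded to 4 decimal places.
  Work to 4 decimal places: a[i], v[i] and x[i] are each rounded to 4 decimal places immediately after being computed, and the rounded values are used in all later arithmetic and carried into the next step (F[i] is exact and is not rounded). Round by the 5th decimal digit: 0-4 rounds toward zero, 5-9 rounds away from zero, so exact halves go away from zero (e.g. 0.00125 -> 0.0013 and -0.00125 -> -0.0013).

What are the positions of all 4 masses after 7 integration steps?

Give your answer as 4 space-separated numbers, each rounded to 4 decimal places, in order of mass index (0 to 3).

Step 0: x=[4.0000 13.0000 18.0000 24.0000] v=[0.0000 0.0000 0.0000 0.0000]
Step 1: x=[4.1875 12.7500 18.0625 24.0000] v=[0.7500 -1.0000 0.2500 0.0000]
Step 2: x=[4.5352 12.2969 18.1641 24.0039] v=[1.3906 -1.8125 0.4063 0.0156]
Step 3: x=[4.9930 11.7254 18.2640 24.0178] v=[1.8310 -2.2861 0.3995 0.0557]
Step 4: x=[5.4965 11.1418 18.3148 24.0471] v=[2.0141 -2.3346 0.2033 0.1173]
Step 5: x=[5.9779 10.6536 18.2756 24.0932] v=[1.9254 -1.9527 -0.1569 0.1842]
Step 6: x=[6.3765 10.3496 18.1236 24.1507] v=[1.5943 -1.2161 -0.6080 0.2298]
Step 7: x=[6.6484 10.2831 17.8624 24.2065] v=[1.0876 -0.2659 -1.0447 0.2230]

Answer: 6.6484 10.2831 17.8624 24.2065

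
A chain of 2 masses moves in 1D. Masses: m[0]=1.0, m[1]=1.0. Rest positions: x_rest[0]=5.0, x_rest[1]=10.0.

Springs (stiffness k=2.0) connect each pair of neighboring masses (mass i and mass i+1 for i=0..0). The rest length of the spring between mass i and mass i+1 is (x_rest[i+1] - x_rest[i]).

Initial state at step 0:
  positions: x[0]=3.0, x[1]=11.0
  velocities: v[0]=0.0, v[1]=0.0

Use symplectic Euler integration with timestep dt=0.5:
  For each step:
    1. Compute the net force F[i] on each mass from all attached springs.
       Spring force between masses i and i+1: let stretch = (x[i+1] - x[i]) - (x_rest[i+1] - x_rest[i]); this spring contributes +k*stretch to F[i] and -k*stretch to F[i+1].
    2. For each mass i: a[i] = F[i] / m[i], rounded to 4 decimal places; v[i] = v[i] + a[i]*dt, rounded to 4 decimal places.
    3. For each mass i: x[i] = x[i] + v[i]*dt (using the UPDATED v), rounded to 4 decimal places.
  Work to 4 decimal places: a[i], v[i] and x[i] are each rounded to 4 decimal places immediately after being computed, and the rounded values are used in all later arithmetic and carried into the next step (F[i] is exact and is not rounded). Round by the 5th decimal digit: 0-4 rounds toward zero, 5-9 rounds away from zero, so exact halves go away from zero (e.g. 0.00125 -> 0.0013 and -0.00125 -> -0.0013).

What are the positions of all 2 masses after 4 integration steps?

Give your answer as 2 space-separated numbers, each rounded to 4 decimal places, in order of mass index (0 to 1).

Answer: 4.5000 9.5000

Derivation:
Step 0: x=[3.0000 11.0000] v=[0.0000 0.0000]
Step 1: x=[4.5000 9.5000] v=[3.0000 -3.0000]
Step 2: x=[6.0000 8.0000] v=[3.0000 -3.0000]
Step 3: x=[6.0000 8.0000] v=[0.0000 0.0000]
Step 4: x=[4.5000 9.5000] v=[-3.0000 3.0000]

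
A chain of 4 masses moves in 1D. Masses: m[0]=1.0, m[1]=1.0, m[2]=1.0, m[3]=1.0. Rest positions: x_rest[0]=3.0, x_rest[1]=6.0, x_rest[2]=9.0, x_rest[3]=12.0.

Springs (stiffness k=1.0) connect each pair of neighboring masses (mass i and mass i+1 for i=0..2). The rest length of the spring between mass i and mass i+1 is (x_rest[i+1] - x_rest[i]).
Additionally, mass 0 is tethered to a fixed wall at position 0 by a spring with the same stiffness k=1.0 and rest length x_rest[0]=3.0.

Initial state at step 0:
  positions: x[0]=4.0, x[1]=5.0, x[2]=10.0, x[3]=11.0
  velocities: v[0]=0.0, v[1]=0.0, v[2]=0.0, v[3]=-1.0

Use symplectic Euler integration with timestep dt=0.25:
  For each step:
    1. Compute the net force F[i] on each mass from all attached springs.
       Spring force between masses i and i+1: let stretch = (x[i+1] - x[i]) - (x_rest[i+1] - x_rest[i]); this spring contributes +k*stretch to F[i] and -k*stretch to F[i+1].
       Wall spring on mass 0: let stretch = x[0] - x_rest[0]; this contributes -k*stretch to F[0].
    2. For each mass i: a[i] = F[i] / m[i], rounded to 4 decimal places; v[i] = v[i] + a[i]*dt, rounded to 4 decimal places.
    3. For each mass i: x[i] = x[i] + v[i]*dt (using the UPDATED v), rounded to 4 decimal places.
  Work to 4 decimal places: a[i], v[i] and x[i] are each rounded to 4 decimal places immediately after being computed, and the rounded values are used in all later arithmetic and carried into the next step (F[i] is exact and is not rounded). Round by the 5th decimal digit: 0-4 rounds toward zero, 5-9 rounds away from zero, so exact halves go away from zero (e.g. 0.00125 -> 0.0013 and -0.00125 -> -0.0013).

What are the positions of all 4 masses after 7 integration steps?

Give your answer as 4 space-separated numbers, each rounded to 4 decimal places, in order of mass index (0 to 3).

Answer: 2.1571 6.8529 7.2089 11.3259

Derivation:
Step 0: x=[4.0000 5.0000 10.0000 11.0000] v=[0.0000 0.0000 0.0000 -1.0000]
Step 1: x=[3.8125 5.2500 9.7500 10.8750] v=[-0.7500 1.0000 -1.0000 -0.5000]
Step 2: x=[3.4766 5.6914 9.2891 10.8672] v=[-1.3438 1.7656 -1.8438 -0.0313]
Step 3: x=[3.0618 6.2192 8.7019 10.9483] v=[-1.6593 2.1113 -2.3487 0.3242]
Step 4: x=[2.6530 6.7049 8.1000 11.0765] v=[-1.6354 1.9426 -2.4078 0.5126]
Step 5: x=[2.3316 7.0245 7.5969 11.2061] v=[-1.2857 1.2784 -2.0125 0.5185]
Step 6: x=[2.1578 7.0866 7.2836 11.2977] v=[-0.6954 0.2483 -1.2533 0.3662]
Step 7: x=[2.1571 6.8529 7.2089 11.3259] v=[-0.0027 -0.9347 -0.2990 0.1127]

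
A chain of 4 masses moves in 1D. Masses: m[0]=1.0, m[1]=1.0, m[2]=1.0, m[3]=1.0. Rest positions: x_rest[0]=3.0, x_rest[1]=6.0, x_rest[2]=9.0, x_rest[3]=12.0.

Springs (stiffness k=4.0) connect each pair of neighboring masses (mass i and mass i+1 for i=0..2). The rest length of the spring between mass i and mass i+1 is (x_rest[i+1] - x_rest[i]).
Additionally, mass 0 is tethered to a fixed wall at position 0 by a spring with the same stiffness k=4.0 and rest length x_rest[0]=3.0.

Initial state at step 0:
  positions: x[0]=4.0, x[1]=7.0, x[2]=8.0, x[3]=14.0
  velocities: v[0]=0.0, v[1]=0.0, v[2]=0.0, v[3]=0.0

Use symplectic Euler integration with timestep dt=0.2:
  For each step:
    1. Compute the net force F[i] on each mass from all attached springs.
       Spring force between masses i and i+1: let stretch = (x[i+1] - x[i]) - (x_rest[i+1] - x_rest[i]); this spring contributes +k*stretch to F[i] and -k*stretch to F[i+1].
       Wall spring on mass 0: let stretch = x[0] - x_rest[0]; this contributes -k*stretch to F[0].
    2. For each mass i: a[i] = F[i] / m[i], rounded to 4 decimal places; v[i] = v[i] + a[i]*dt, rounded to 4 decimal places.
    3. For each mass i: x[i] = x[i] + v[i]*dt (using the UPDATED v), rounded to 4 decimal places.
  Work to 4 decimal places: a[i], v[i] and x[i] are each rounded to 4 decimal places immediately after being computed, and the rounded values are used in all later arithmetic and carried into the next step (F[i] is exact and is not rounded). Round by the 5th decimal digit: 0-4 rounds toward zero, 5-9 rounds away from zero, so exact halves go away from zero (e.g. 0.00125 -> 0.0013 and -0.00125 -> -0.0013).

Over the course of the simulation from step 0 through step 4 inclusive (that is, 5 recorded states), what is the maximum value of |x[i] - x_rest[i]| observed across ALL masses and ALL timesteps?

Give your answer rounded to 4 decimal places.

Step 0: x=[4.0000 7.0000 8.0000 14.0000] v=[0.0000 0.0000 0.0000 0.0000]
Step 1: x=[3.8400 6.6800 8.8000 13.5200] v=[-0.8000 -1.6000 4.0000 -2.4000]
Step 2: x=[3.5200 6.2448 10.0160 12.7648] v=[-1.6000 -2.1760 6.0800 -3.7760]
Step 3: x=[3.0728 5.9770 11.0684 12.0498] v=[-2.2362 -1.3389 5.2621 -3.5750]
Step 4: x=[2.5986 6.0592 11.4632 11.6578] v=[-2.3711 0.4109 1.9741 -1.9601]
Max displacement = 2.4632

Answer: 2.4632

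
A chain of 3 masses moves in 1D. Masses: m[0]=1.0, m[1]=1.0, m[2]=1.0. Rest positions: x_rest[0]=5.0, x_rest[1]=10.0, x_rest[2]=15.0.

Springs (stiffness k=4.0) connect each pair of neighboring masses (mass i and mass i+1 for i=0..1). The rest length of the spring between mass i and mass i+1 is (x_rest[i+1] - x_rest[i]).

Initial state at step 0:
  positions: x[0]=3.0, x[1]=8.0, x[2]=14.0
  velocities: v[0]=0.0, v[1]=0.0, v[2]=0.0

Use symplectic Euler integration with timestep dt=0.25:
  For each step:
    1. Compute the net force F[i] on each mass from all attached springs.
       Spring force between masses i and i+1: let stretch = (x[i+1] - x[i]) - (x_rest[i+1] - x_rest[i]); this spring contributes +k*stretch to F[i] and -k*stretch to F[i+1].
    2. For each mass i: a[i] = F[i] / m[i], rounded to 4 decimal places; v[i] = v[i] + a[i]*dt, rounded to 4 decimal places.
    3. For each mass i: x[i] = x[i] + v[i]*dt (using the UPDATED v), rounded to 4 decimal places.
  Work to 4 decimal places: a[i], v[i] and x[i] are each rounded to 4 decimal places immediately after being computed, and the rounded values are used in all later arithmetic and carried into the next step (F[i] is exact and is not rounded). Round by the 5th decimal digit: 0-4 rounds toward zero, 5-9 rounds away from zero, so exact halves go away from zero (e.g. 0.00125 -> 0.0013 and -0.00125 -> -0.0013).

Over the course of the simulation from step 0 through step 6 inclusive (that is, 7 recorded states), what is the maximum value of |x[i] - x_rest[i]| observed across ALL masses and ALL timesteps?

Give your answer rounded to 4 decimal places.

Step 0: x=[3.0000 8.0000 14.0000] v=[0.0000 0.0000 0.0000]
Step 1: x=[3.0000 8.2500 13.7500] v=[0.0000 1.0000 -1.0000]
Step 2: x=[3.0625 8.5625 13.3750] v=[0.2500 1.2500 -1.5000]
Step 3: x=[3.2500 8.7031 13.0469] v=[0.7500 0.5625 -1.3125]
Step 4: x=[3.5508 8.5664 12.8828] v=[1.2031 -0.5468 -0.6563]
Step 5: x=[3.8555 8.2549 12.8896] v=[1.2187 -1.2460 0.0273]
Step 6: x=[4.0100 8.0022 12.9878] v=[0.6181 -1.0107 0.3926]
Max displacement = 2.1172

Answer: 2.1172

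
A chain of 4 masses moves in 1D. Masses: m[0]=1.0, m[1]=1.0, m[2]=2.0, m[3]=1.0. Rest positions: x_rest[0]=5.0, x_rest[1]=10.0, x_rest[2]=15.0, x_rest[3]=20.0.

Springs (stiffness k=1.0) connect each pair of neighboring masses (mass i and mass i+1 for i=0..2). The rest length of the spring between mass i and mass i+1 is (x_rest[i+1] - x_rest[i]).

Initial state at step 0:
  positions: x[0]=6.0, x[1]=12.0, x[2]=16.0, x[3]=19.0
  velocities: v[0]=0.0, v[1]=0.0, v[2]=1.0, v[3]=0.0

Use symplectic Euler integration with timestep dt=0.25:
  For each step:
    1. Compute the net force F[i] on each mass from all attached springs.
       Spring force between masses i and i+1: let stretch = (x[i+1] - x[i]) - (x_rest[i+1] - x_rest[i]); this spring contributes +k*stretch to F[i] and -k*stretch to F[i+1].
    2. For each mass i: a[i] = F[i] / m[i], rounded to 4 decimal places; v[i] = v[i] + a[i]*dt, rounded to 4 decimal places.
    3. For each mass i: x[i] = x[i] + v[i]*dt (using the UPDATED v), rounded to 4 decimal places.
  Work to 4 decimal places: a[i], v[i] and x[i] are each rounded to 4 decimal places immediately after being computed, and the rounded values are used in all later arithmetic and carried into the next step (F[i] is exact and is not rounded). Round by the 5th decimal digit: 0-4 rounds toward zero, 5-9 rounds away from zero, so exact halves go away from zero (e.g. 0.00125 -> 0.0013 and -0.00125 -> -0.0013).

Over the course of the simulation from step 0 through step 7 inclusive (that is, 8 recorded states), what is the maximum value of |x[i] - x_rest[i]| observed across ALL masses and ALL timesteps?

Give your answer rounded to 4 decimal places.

Step 0: x=[6.0000 12.0000 16.0000 19.0000] v=[0.0000 0.0000 1.0000 0.0000]
Step 1: x=[6.0625 11.8750 16.2188 19.1250] v=[0.2500 -0.5000 0.8750 0.5000]
Step 2: x=[6.1758 11.6582 16.3926 19.3809] v=[0.4531 -0.8672 0.6953 1.0235]
Step 3: x=[6.3192 11.3947 16.5119 19.7625] v=[0.5737 -1.0542 0.4770 1.5264]
Step 4: x=[6.4674 11.1338 16.5728 20.2535] v=[0.5926 -1.0438 0.2437 1.9638]
Step 5: x=[6.5947 10.9211 16.5788 20.8269] v=[0.5092 -0.8507 0.0239 2.2936]
Step 6: x=[6.6799 10.7916 16.5407 21.4473] v=[0.3408 -0.5179 -0.1523 2.4816]
Step 7: x=[6.7096 10.7645 16.4763 22.0736] v=[0.1187 -0.1086 -0.2576 2.5050]
Max displacement = 2.0736

Answer: 2.0736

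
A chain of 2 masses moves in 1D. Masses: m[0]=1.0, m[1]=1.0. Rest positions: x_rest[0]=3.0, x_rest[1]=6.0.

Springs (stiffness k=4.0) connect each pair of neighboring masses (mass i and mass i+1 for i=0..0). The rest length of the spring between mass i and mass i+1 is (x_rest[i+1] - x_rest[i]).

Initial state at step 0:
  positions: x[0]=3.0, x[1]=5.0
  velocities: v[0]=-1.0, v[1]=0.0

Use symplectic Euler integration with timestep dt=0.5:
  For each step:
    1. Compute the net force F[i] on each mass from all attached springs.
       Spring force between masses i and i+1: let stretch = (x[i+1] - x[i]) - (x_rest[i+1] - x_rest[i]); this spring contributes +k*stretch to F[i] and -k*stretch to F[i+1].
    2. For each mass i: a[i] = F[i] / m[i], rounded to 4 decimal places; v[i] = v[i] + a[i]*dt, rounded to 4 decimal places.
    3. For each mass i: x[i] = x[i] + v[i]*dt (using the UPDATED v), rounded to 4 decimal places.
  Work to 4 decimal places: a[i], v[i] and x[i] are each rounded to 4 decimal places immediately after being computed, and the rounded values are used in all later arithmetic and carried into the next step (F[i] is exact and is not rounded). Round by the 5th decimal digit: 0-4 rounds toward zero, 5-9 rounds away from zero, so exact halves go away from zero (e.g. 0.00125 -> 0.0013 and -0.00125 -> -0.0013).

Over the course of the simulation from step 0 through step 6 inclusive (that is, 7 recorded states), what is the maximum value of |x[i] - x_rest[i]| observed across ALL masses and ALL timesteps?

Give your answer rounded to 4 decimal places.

Step 0: x=[3.0000 5.0000] v=[-1.0000 0.0000]
Step 1: x=[1.5000 6.0000] v=[-3.0000 2.0000]
Step 2: x=[1.5000 5.5000] v=[0.0000 -1.0000]
Step 3: x=[2.5000 4.0000] v=[2.0000 -3.0000]
Step 4: x=[2.0000 4.0000] v=[-1.0000 0.0000]
Step 5: x=[0.5000 5.0000] v=[-3.0000 2.0000]
Step 6: x=[0.5000 4.5000] v=[0.0000 -1.0000]
Max displacement = 2.5000

Answer: 2.5000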